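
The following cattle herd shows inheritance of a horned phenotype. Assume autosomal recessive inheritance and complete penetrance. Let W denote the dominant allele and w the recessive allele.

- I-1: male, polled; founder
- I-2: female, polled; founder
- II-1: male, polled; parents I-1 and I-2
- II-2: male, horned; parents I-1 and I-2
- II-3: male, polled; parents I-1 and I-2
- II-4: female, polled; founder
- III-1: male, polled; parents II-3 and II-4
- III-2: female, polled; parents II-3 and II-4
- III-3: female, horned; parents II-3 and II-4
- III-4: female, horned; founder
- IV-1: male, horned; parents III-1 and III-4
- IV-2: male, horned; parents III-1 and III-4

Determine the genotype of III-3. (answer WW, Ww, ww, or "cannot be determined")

III-3 is horned, so III-3 is ww.

ww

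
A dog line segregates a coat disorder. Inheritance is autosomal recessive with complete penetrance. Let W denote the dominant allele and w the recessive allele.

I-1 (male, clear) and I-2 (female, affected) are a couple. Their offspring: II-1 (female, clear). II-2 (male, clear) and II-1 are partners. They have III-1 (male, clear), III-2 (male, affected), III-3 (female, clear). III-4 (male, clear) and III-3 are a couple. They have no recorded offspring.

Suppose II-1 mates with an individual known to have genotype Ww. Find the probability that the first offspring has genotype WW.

1/4

II-1 is clear so carries W and received w from I-2 (ww), so II-1 is Ww.
The cross gives 1/4 WW : 1/2 Ww : 1/4 ww, so P(offspring has genotype WW) = 1/4.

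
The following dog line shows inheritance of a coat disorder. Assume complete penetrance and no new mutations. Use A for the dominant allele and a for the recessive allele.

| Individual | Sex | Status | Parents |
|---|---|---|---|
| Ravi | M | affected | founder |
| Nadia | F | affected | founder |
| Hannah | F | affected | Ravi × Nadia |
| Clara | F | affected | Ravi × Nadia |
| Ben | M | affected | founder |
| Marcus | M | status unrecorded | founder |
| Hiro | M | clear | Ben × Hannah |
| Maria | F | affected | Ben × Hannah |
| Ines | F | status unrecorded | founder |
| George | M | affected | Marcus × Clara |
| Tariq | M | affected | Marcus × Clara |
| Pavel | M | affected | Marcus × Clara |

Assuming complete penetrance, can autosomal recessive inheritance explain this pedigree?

No

Under autosomal recessive, Hiro (clear, male) cannot arise from Ben (affected) × Hannah (affected).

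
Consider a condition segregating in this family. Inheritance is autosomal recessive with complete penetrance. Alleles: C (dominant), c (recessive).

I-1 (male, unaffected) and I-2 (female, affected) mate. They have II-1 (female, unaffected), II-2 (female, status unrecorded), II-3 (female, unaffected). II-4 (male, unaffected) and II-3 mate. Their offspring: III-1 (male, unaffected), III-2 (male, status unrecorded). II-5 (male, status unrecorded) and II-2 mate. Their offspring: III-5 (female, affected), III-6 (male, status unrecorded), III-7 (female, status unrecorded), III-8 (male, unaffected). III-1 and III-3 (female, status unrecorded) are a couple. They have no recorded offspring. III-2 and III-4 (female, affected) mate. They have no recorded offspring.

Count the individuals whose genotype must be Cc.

2

Obligate heterozygotes: II-1 is unaffected so carries C and received c from I-2 (cc), so II-1 is Cc; II-3 is unaffected so carries C and received c from I-2 (cc), so II-3 is Cc.
Every other individual is either homozygous by phenotype or has at least one consistent homozygous assignment, so the count is 2.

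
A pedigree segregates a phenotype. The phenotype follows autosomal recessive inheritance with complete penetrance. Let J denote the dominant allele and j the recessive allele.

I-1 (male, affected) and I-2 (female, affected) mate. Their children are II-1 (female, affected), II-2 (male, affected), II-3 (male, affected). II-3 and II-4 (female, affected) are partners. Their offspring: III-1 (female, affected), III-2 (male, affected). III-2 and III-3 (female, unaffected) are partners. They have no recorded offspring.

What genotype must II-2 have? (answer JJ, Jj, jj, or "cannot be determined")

jj

II-2 is affected, so II-2 is jj.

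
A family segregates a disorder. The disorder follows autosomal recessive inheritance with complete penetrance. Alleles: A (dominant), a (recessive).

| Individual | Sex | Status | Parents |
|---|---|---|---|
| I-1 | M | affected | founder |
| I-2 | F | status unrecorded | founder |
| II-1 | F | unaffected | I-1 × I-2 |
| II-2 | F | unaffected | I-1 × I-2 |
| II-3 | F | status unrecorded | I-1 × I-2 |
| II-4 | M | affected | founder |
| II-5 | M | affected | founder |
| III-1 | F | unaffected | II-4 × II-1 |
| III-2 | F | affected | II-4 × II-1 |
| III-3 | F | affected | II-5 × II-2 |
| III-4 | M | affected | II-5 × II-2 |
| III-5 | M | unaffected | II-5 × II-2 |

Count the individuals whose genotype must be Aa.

4

Obligate heterozygotes: II-1 is unaffected so carries A and received a from I-1 (aa), so II-1 is Aa; II-2 is unaffected so carries A and received a from I-1 (aa), so II-2 is Aa; III-1 is unaffected so carries A and received a from II-4 (aa), so III-1 is Aa; III-5 is unaffected so carries A and received a from II-5 (aa), so III-5 is Aa.
Every other individual is either homozygous by phenotype or has at least one consistent homozygous assignment, so the count is 4.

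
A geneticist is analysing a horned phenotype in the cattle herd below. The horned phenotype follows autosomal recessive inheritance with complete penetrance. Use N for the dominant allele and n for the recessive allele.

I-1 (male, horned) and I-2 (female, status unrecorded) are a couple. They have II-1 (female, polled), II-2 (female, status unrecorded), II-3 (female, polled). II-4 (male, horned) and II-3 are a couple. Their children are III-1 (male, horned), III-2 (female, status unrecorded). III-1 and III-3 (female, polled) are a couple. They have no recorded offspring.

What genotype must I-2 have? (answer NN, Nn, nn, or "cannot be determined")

cannot be determined

I-2's phenotype is unrecorded, and no parent or child forces a single allele at both positions; consistent genotype assignments exist with I-2 as NN or Nn.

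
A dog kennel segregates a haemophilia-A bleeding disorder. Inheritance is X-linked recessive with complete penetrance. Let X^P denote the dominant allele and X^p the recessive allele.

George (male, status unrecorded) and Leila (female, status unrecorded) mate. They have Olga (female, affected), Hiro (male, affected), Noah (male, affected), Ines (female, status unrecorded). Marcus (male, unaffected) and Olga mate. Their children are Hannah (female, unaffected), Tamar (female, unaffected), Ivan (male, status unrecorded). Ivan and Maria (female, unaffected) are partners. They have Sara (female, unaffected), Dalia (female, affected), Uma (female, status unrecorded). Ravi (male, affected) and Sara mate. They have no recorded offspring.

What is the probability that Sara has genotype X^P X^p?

Sara is unaffected so carries P and received p from Ivan (X^p Y), so Sara is X^P X^p, giving P(X^P X^p) = 1.

1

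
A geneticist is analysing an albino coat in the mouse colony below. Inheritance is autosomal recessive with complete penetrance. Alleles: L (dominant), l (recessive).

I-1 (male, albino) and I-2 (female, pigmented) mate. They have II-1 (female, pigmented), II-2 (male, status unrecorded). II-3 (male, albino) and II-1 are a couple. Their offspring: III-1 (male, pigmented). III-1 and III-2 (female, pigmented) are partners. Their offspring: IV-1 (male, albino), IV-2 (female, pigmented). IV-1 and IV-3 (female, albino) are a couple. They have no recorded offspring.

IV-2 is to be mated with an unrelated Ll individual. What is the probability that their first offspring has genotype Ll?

III-1 is pigmented so carries L and received l from II-3 (ll), so III-1 is Ll.
III-2 is pigmented so carries L and passed l to IV-1 (ll), so III-2 is Ll.
IV-2 is a pigmented offspring of III-1 (Ll) × III-2 (Ll), whose cross gives 1/4 LL : 1/2 Ll : 1/4 ll; conditioning on being pigmented, IV-2 is LL with probability 1/3, Ll with probability 2/3.
Summing over parental genotype combinations, P(offspring has genotype Ll) = 1/3·1/2 + 2/3·1/2 = 1/2.

1/2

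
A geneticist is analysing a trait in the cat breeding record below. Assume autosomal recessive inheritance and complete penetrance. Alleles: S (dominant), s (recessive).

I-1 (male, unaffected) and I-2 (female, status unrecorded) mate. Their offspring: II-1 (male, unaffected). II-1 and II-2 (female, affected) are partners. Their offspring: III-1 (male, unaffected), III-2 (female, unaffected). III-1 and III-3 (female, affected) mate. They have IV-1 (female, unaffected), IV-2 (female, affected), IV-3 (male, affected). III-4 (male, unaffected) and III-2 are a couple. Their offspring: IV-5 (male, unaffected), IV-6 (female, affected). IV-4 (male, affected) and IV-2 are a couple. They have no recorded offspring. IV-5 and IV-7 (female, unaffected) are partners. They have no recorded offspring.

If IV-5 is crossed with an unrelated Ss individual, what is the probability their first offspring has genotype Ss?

III-4 is unaffected so carries S and passed s to IV-6 (ss), so III-4 is Ss.
III-2 is unaffected so carries S and received s from II-2 (ss), so III-2 is Ss.
IV-5 is an unaffected offspring of III-4 (Ss) × III-2 (Ss), whose cross gives 1/4 SS : 1/2 Ss : 1/4 ss; conditioning on being unaffected, IV-5 is SS with probability 1/3, Ss with probability 2/3.
Summing over parental genotype combinations, P(offspring has genotype Ss) = 1/3·1/2 + 2/3·1/2 = 1/2.

1/2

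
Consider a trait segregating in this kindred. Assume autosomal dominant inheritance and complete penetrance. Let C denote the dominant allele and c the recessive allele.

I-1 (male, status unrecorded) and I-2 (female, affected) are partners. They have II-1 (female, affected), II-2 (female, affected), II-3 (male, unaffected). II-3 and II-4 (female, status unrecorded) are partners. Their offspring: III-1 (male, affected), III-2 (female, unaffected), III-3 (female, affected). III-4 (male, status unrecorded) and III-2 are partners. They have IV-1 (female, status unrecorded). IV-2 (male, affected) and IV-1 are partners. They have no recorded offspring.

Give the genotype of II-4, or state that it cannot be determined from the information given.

Cc

From phenotype alone, II-4 is CC or Cc or cc.
II-4 passed C to III-1 (Cc, whose c came from II-3) and passed c to III-2 (cc), so II-4 is Cc.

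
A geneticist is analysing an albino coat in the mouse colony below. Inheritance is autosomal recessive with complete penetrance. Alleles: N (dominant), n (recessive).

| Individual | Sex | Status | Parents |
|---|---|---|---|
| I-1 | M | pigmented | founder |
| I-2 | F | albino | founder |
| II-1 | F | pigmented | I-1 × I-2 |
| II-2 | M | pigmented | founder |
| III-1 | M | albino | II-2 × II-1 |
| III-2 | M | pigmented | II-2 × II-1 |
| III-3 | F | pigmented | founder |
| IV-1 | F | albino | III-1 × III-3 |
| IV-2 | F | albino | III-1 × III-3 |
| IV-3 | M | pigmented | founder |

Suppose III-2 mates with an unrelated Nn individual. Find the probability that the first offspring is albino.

1/6

II-2 is pigmented so carries N and passed n to III-1 (nn), so II-2 is Nn.
II-1 is pigmented so carries N and received n from I-2 (nn), so II-1 is Nn.
III-2 is a pigmented offspring of II-2 (Nn) × II-1 (Nn), whose cross gives 1/4 NN : 1/2 Nn : 1/4 nn; conditioning on being pigmented, III-2 is NN with probability 1/3, Nn with probability 2/3.
Summing over parental genotype combinations, P(offspring is albino) = 2/3·1/4 = 1/6.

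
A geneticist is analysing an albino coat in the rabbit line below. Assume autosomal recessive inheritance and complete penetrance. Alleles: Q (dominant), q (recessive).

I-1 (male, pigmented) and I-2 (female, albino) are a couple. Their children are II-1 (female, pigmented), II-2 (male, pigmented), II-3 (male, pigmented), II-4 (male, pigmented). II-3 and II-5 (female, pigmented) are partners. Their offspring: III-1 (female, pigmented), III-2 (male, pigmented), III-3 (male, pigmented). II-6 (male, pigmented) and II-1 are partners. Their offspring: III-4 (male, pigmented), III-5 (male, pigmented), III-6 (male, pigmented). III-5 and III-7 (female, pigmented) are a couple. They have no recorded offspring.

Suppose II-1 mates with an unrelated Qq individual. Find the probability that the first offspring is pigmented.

3/4

II-1 is pigmented so carries Q and received q from I-2 (qq), so II-1 is Qq.
The cross gives 1/4 QQ : 1/2 Qq : 1/4 qq, so P(offspring is pigmented) = 3/4.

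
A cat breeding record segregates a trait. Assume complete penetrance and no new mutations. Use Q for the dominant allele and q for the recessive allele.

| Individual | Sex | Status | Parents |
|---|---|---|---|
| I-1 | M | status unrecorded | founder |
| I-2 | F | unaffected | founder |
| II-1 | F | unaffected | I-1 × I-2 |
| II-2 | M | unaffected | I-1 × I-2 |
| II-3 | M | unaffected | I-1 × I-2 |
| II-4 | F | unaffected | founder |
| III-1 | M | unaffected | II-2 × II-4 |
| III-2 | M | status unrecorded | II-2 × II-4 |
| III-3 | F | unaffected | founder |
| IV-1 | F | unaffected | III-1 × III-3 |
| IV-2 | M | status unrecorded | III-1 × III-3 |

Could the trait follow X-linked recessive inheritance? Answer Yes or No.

Yes

A consistent assignment under X-linked recessive exists: I-1 X^Q Y, I-2 X^Q X^Q, II-1 X^Q X^Q, II-2 X^Q Y, II-3 X^Q Y, II-4 X^Q X^Q, III-1 X^Q Y, III-2 X^Q Y, III-3 X^Q X^Q, IV-1 X^Q X^Q, IV-2 X^Q Y.
In this assignment every recorded phenotype matches its genotype and every non-founder's genotype is obtainable from its parents' genotypes, so the pedigree is consistent.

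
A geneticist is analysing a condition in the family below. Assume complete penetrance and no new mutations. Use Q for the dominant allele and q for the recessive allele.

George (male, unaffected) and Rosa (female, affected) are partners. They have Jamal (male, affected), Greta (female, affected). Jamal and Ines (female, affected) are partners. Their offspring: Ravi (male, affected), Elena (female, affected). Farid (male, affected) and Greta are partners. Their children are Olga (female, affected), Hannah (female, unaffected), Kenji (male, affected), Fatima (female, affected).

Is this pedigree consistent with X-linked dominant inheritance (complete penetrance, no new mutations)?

Under X-linked dominant, Hannah (unaffected, female) cannot arise from Farid (affected) × Greta (affected).

No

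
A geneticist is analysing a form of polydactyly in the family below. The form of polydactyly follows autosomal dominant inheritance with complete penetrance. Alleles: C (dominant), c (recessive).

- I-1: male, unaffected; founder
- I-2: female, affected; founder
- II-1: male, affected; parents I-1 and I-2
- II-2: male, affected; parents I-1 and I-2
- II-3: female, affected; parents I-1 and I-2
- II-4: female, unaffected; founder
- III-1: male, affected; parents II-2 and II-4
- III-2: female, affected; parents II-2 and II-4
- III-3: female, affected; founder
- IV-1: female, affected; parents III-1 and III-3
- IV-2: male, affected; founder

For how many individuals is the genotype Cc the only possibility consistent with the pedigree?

5

Obligate heterozygotes: II-1 is affected so carries C and received c from I-1 (cc), so II-1 is Cc; II-2 is affected so carries C and received c from I-1 (cc), so II-2 is Cc; II-3 is affected so carries C and received c from I-1 (cc), so II-3 is Cc; III-1 is affected so carries C and received c from II-4 (cc), so III-1 is Cc; III-2 is affected so carries C and received c from II-4 (cc), so III-2 is Cc.
Every other individual is either homozygous by phenotype or has at least one consistent homozygous assignment, so the count is 5.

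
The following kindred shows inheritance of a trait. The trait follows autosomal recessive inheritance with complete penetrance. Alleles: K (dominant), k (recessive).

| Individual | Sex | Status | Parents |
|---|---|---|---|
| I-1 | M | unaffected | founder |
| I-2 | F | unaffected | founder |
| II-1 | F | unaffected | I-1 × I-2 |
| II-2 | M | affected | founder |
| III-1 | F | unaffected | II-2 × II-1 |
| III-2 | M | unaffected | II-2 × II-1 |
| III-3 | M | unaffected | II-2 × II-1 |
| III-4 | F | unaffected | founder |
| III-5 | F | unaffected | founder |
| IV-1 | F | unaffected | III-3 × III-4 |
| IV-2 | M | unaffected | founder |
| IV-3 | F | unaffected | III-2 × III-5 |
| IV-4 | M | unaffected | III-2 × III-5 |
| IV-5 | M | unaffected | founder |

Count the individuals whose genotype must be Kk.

Obligate heterozygotes: III-1 is unaffected so carries K and received k from II-2 (kk), so III-1 is Kk; III-2 is unaffected so carries K and received k from II-2 (kk), so III-2 is Kk; III-3 is unaffected so carries K and received k from II-2 (kk), so III-3 is Kk.
Every other individual is either homozygous by phenotype or has at least one consistent homozygous assignment, so the count is 3.

3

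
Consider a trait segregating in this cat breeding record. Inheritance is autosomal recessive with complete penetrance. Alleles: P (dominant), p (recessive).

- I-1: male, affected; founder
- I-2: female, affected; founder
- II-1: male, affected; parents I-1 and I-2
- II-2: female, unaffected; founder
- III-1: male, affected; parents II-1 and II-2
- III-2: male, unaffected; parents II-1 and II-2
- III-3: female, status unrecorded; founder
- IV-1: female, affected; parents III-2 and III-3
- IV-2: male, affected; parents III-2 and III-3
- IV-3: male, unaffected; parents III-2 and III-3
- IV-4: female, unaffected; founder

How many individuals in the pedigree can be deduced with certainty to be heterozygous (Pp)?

2

Obligate heterozygotes: II-2 is unaffected so carries P and passed p to III-1 (pp), so II-2 is Pp; III-2 is unaffected so carries P and received p from II-1 (pp), so III-2 is Pp.
Every other individual is either homozygous by phenotype or has at least one consistent homozygous assignment, so the count is 2.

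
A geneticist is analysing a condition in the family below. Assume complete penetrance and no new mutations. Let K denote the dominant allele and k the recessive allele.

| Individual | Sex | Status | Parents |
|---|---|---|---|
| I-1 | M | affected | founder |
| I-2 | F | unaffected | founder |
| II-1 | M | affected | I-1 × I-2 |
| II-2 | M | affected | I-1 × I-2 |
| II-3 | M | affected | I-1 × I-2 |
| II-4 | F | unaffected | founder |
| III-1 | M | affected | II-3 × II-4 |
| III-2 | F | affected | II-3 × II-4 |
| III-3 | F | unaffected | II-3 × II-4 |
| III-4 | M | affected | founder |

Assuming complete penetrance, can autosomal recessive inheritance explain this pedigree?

Yes

A consistent assignment under autosomal recessive exists: I-1 kk, I-2 Kk, II-1 kk, II-2 kk, II-3 kk, II-4 Kk, III-1 kk, III-2 kk, III-3 Kk, III-4 kk.
In this assignment every recorded phenotype matches its genotype and every non-founder's genotype is obtainable from its parents' genotypes, so the pedigree is consistent.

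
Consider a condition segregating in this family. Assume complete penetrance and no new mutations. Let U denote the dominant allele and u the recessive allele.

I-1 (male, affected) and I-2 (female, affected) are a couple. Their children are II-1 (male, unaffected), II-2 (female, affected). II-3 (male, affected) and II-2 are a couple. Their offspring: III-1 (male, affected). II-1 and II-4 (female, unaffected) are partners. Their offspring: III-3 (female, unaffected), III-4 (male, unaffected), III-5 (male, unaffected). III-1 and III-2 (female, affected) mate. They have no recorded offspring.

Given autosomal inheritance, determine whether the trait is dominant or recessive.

dominant

I-1 and I-2 are both affected yet have an unaffected child II-1. Under a recessive model two affected parents are homozygous and every child would be affected, so the trait cannot be recessive.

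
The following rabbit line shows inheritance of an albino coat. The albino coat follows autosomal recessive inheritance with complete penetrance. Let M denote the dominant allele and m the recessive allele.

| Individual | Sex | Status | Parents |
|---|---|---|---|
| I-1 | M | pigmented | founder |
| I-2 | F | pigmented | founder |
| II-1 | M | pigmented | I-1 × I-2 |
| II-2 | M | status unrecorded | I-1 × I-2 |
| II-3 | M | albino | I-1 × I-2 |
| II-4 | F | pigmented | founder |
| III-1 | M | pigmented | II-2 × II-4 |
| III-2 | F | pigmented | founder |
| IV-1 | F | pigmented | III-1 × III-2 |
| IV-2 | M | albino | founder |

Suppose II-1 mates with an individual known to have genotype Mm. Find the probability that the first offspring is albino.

1/6

I-1 is pigmented so carries M and passed m to II-3 (mm), so I-1 is Mm.
I-2 is pigmented so carries M and passed m to II-3 (mm), so I-2 is Mm.
II-1 is a pigmented offspring of I-1 (Mm) × I-2 (Mm), whose cross gives 1/4 MM : 1/2 Mm : 1/4 mm; conditioning on being pigmented, II-1 is MM with probability 1/3, Mm with probability 2/3.
Summing over parental genotype combinations, P(offspring is albino) = 2/3·1/4 = 1/6.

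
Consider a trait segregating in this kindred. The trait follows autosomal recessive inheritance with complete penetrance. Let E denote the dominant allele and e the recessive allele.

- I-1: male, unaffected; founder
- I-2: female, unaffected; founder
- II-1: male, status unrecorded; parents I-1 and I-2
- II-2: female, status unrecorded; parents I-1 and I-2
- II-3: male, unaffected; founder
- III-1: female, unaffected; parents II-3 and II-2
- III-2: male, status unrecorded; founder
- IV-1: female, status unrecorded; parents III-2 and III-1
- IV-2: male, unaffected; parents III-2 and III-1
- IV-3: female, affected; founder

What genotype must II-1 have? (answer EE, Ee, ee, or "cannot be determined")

II-1's phenotype is unrecorded, and no parent or child forces a single allele at both positions; consistent genotype assignments exist with II-1 as EE or Ee or ee.

cannot be determined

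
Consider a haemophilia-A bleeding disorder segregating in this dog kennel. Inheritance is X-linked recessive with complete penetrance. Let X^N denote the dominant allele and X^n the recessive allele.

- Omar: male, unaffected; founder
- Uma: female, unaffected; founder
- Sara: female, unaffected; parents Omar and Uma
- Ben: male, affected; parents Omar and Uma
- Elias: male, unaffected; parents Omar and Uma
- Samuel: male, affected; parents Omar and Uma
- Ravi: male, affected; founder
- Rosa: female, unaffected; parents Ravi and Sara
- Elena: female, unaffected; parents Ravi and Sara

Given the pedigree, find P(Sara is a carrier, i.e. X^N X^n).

1/5

Omar is unaffected, so Omar is X^N Y.
Uma is unaffected so carries N and passed n to Ben (X^n Y), so Uma is X^N X^n.
Their cross gives offspring ratios 1/2 X^N X^N : 1/2 X^N X^n. Conditioning on Sara being unaffected, P(X^N X^n) = 1/2 / 1 = 1/2 before taking Sara's own offspring into account.
Ravi is affected, so Ravi is X^n Y.
Now use Sara's offspring. Probability of each recorded status — unaffected daughter Rosa: 1/2 if Sara is X^N X^n, 1 if X^N X^N; unaffected daughter Elena: 1/2 if Sara is X^N X^n, 1 if X^N X^N.
Bayes: P(X^N X^n) = 1/2·1/4 / (1/2·1/4 + 1/2·1) = 1/5.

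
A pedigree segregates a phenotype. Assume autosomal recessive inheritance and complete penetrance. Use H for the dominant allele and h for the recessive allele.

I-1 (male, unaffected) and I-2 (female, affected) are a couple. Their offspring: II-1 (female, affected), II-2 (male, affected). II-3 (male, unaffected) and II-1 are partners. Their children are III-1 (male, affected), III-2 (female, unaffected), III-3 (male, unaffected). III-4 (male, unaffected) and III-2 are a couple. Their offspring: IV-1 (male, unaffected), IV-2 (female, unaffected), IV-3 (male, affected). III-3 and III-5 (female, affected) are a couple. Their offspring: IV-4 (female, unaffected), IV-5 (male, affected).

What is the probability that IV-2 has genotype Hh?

2/3

III-4 is unaffected so carries H and passed h to IV-3 (hh), so III-4 is Hh.
III-2 is unaffected so carries H and received h from II-1 (hh), so III-2 is Hh.
Their cross gives offspring ratios 1/4 HH : 1/2 Hh : 1/4 hh. Conditioning on IV-2 being unaffected, P(Hh) = 1/2 / 3/4 = 2/3.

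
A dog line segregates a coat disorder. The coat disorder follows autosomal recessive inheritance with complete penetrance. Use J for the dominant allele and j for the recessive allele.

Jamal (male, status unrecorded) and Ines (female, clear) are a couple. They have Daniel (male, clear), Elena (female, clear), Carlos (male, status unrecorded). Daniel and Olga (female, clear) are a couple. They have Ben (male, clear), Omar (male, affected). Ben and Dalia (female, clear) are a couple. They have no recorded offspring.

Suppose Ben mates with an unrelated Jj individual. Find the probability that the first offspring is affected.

1/6

Daniel is clear so carries J and passed j to Omar (jj), so Daniel is Jj.
Olga is clear so carries J and passed j to Omar (jj), so Olga is Jj.
Ben is a clear offspring of Daniel (Jj) × Olga (Jj), whose cross gives 1/4 JJ : 1/2 Jj : 1/4 jj; conditioning on being clear, Ben is JJ with probability 1/3, Jj with probability 2/3.
Summing over parental genotype combinations, P(offspring is affected) = 2/3·1/4 = 1/6.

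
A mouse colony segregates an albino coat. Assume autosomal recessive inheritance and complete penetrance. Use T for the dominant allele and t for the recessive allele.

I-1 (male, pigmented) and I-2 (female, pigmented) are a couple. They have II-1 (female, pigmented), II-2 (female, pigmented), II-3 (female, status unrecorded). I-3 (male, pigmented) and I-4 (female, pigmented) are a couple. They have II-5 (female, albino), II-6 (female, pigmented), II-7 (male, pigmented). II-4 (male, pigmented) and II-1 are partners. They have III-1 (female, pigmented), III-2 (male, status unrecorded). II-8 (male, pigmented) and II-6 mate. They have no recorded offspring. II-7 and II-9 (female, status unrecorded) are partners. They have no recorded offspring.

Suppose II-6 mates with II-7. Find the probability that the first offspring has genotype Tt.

I-3 is pigmented so carries T and passed t to II-5 (tt), so I-3 is Tt.
I-4 is pigmented so carries T and passed t to II-5 (tt), so I-4 is Tt.
II-6 is a pigmented offspring of I-3 (Tt) × I-4 (Tt), whose cross gives 1/4 TT : 1/2 Tt : 1/4 tt; conditioning on being pigmented, II-6 is TT with probability 1/3, Tt with probability 2/3.
II-7 is a pigmented offspring of I-3 (Tt) × I-4 (Tt), whose cross gives 1/4 TT : 1/2 Tt : 1/4 tt; conditioning on being pigmented, II-7 is TT with probability 1/3, Tt with probability 2/3.
Summing over parental genotype combinations, P(offspring has genotype Tt) = 2/9·1/2 + 2/9·1/2 + 4/9·1/2 = 4/9.

4/9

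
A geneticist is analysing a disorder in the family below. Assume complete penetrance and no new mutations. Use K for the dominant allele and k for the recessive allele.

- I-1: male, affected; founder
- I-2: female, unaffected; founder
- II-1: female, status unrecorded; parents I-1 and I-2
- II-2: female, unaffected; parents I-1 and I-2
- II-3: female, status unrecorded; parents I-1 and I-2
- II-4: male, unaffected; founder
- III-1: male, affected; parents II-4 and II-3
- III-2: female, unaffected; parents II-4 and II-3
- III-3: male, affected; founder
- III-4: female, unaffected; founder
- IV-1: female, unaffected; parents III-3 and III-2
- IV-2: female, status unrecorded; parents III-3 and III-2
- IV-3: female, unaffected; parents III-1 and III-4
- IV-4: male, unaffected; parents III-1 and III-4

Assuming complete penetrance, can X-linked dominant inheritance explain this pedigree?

No

Under X-linked dominant, II-2 (unaffected, female) cannot arise from I-1 (affected) × I-2 (unaffected).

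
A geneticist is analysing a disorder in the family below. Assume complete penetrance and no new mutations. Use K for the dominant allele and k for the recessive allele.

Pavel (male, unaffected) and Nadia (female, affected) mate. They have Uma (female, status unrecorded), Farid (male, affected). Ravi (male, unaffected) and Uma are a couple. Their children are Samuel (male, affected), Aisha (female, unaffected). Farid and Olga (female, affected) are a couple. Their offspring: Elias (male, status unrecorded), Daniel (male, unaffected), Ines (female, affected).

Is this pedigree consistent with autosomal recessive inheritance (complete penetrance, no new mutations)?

Under autosomal recessive, Daniel (unaffected, male) cannot arise from Farid (affected) × Olga (affected).

No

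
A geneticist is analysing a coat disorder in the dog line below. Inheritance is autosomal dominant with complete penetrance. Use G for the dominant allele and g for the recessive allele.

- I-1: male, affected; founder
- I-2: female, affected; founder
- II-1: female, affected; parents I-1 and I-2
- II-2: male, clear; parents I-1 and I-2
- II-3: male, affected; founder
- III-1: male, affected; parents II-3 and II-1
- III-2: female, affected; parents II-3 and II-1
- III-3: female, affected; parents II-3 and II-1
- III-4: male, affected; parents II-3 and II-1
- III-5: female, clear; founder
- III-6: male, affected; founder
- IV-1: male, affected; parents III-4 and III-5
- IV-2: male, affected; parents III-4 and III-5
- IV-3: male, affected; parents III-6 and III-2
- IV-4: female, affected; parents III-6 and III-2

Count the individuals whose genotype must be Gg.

Obligate heterozygotes: I-1 is affected so carries G and passed g to II-2 (gg), so I-1 is Gg; I-2 is affected so carries G and passed g to II-2 (gg), so I-2 is Gg; IV-1 is affected so carries G and received g from III-5 (gg), so IV-1 is Gg; IV-2 is affected so carries G and received g from III-5 (gg), so IV-2 is Gg.
Every other individual is either homozygous by phenotype or has at least one consistent homozygous assignment, so the count is 4.

4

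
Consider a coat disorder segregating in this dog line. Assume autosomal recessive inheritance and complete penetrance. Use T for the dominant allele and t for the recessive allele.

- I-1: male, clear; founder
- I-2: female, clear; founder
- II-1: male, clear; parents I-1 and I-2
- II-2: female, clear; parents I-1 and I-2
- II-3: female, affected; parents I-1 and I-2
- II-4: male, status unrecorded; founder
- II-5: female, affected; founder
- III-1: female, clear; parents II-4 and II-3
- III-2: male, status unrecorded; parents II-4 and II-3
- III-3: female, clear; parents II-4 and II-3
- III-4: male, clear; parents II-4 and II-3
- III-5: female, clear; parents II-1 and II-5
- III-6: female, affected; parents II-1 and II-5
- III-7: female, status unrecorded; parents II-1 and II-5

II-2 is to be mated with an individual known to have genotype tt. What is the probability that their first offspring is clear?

I-1 is clear so carries T and passed t to II-3 (tt), so I-1 is Tt.
I-2 is clear so carries T and passed t to II-3 (tt), so I-2 is Tt.
II-2 is a clear offspring of I-1 (Tt) × I-2 (Tt), whose cross gives 1/4 TT : 1/2 Tt : 1/4 tt; conditioning on being clear, II-2 is TT with probability 1/3, Tt with probability 2/3.
Summing over parental genotype combinations, P(offspring is clear) = 1/3·1 + 2/3·1/2 = 2/3.

2/3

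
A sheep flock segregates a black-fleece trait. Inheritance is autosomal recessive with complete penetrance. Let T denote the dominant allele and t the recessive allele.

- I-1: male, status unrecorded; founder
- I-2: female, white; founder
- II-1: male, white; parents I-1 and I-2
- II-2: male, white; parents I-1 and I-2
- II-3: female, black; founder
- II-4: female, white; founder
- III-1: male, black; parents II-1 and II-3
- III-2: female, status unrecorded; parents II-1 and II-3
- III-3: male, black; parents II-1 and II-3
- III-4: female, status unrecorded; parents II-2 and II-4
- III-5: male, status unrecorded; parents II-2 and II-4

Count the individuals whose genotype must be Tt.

1

Obligate heterozygotes: II-1 is white so carries T and passed t to III-1 (tt), so II-1 is Tt.
Every other individual is either homozygous by phenotype or has at least one consistent homozygous assignment, so the count is 1.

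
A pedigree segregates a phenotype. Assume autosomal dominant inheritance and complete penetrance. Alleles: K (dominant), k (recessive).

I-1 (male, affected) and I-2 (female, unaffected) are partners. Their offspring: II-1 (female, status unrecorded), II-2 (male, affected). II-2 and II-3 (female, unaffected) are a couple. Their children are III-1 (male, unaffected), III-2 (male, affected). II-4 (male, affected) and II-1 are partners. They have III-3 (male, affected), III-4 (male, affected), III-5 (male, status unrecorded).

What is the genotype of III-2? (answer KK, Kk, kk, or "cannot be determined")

Kk

From phenotype alone, III-2 is KK or Kk.
III-2 is affected so carries K and received k from II-3 (kk), so III-2 is Kk.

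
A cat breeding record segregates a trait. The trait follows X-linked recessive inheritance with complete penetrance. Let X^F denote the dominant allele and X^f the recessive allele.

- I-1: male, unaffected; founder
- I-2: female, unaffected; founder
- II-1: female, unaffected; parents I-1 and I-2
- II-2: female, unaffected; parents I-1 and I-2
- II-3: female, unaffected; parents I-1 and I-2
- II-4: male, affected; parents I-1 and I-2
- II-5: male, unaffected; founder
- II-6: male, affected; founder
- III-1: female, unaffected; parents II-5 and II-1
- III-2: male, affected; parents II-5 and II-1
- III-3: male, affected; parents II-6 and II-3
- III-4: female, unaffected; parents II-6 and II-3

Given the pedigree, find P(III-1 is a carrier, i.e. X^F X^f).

1/2

II-5 is unaffected, so II-5 is X^F Y.
II-1 is unaffected so carries F and passed f to III-2 (X^f Y), so II-1 is X^F X^f.
Their cross gives offspring ratios 1/2 X^F X^F : 1/2 X^F X^f. Conditioning on III-1 being unaffected, P(X^F X^f) = 1/2 / 1 = 1/2.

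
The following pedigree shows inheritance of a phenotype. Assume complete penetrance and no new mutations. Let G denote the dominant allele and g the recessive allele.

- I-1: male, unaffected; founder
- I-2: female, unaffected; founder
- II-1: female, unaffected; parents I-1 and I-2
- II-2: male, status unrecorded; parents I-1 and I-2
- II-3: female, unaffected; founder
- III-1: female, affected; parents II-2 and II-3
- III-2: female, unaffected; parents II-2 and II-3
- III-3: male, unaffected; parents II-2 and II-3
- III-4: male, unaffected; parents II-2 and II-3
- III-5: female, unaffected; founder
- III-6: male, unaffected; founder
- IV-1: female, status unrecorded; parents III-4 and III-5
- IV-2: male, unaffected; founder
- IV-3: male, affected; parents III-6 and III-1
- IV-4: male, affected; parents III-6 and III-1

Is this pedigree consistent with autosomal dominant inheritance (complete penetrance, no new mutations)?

No

No assignment of genotypes under autosomal dominant satisfies every parent–offspring relationship, so the pedigree is inconsistent.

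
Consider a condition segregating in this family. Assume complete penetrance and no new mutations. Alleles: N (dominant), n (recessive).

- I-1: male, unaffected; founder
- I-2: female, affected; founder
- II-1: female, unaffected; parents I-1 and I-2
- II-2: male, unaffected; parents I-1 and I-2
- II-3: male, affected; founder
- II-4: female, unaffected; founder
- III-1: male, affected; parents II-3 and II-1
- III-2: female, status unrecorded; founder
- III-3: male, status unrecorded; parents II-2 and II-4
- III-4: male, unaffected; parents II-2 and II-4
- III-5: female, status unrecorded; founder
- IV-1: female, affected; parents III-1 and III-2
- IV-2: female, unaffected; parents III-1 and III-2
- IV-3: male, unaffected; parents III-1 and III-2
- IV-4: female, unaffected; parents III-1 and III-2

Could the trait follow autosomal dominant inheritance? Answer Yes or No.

A consistent assignment under autosomal dominant exists: I-1 nn, I-2 Nn, II-1 nn, II-2 nn, II-3 NN, II-4 nn, III-1 Nn, III-2 Nn, III-3 nn, III-4 nn, III-5 NN, IV-1 NN, IV-2 nn, IV-3 nn, IV-4 nn.
In this assignment every recorded phenotype matches its genotype and every non-founder's genotype is obtainable from its parents' genotypes, so the pedigree is consistent.

Yes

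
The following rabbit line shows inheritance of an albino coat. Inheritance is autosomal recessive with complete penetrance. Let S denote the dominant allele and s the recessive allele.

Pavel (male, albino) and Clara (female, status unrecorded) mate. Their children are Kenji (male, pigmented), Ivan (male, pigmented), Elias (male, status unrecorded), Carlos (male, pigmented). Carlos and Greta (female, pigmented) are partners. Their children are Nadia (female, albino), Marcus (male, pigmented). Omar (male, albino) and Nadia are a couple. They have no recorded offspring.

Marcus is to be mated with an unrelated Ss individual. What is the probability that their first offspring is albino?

Carlos is pigmented so carries S and received s from Pavel (ss), so Carlos is Ss.
Greta is pigmented so carries S and passed s to Nadia (ss), so Greta is Ss.
Marcus is a pigmented offspring of Carlos (Ss) × Greta (Ss), whose cross gives 1/4 SS : 1/2 Ss : 1/4 ss; conditioning on being pigmented, Marcus is SS with probability 1/3, Ss with probability 2/3.
Summing over parental genotype combinations, P(offspring is albino) = 2/3·1/4 = 1/6.

1/6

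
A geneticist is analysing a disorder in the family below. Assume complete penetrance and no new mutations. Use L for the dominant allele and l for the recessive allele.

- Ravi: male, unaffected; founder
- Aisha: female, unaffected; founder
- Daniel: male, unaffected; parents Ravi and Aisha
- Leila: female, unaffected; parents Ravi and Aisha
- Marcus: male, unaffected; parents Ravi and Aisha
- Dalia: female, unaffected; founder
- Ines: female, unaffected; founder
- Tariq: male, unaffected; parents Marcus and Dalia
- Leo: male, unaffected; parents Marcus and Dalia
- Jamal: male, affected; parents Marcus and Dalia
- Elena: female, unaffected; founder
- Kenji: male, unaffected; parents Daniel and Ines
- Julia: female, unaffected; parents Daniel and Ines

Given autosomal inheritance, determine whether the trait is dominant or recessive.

recessive

Marcus and Dalia are both unaffected yet have an affected child Jamal. Under dominance, an affected child requires at least one affected parent, so the trait cannot be dominant.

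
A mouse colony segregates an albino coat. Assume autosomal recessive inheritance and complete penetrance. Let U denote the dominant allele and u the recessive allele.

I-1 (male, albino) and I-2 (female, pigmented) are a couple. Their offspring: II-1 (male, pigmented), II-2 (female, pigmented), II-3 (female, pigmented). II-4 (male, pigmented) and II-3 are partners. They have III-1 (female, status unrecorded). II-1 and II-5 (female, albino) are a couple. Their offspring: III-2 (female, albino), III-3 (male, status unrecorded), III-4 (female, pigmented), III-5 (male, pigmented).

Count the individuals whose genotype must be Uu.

Obligate heterozygotes: II-1 is pigmented so carries U and received u from I-1 (uu), so II-1 is Uu; II-2 is pigmented so carries U and received u from I-1 (uu), so II-2 is Uu; II-3 is pigmented so carries U and received u from I-1 (uu), so II-3 is Uu; III-4 is pigmented so carries U and received u from II-5 (uu), so III-4 is Uu; III-5 is pigmented so carries U and received u from II-5 (uu), so III-5 is Uu.
Every other individual is either homozygous by phenotype or has at least one consistent homozygous assignment, so the count is 5.

5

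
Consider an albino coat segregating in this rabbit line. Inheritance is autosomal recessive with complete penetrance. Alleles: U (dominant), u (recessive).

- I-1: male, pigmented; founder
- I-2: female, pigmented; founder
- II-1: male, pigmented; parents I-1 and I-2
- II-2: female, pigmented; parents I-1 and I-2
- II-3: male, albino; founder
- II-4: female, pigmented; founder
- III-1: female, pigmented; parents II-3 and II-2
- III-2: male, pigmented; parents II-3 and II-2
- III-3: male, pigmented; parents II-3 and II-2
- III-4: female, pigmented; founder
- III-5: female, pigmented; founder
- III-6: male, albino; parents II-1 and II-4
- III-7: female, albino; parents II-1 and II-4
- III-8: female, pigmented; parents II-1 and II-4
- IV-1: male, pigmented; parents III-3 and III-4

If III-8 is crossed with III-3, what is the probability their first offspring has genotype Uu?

II-1 is pigmented so carries U and passed u to III-6 (uu), so II-1 is Uu.
II-4 is pigmented so carries U and passed u to III-6 (uu), so II-4 is Uu.
III-8 is a pigmented offspring of II-1 (Uu) × II-4 (Uu), whose cross gives 1/4 UU : 1/2 Uu : 1/4 uu; conditioning on being pigmented, III-8 is UU with probability 1/3, Uu with probability 2/3.
III-3 is pigmented so carries U and received u from II-3 (uu), so III-3 is Uu.
Summing over parental genotype combinations, P(offspring has genotype Uu) = 1/3·1/2 + 2/3·1/2 = 1/2.

1/2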